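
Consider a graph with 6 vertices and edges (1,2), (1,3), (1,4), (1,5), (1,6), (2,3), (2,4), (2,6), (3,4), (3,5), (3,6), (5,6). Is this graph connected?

Step 1: Build adjacency list from edges:
  1: 2, 3, 4, 5, 6
  2: 1, 3, 4, 6
  3: 1, 2, 4, 5, 6
  4: 1, 2, 3
  5: 1, 3, 6
  6: 1, 2, 3, 5

Step 2: Run BFS/DFS from vertex 1:
  Visited: {1, 2, 3, 4, 5, 6}
  Reached 6 of 6 vertices

Step 3: All 6 vertices reached from vertex 1, so the graph is connected.
Answer: Yes, the graph is connected.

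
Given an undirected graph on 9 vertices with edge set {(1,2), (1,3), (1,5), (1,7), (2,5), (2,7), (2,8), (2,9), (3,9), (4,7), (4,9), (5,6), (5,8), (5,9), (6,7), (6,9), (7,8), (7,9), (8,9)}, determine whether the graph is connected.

Step 1: Build adjacency list from edges:
  1: 2, 3, 5, 7
  2: 1, 5, 7, 8, 9
  3: 1, 9
  4: 7, 9
  5: 1, 2, 6, 8, 9
  6: 5, 7, 9
  7: 1, 2, 4, 6, 8, 9
  8: 2, 5, 7, 9
  9: 2, 3, 4, 5, 6, 7, 8

Step 2: Run BFS/DFS from vertex 1:
  Visited: {1, 2, 3, 5, 7, 8, 9, 6, 4}
  Reached 9 of 9 vertices

Step 3: All 9 vertices reached from vertex 1, so the graph is connected.
Answer: Yes, the graph is connected.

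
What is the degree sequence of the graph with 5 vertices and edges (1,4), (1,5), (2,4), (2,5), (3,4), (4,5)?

Step 1: Count edges incident to each vertex:
  deg(1) = 2 (neighbors: 4, 5)
  deg(2) = 2 (neighbors: 4, 5)
  deg(3) = 1 (neighbors: 4)
  deg(4) = 4 (neighbors: 1, 2, 3, 5)
  deg(5) = 3 (neighbors: 1, 2, 4)

Step 2: Sort degrees in non-increasing order:
  Degrees: [2, 2, 1, 4, 3] -> sorted: [4, 3, 2, 2, 1]

Degree sequence: [4, 3, 2, 2, 1]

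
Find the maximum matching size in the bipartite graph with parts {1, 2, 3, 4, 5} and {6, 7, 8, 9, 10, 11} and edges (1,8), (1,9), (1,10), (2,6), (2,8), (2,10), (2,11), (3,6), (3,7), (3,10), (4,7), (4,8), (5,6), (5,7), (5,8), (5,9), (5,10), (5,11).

Step 1: List the neighbors of each left vertex:
  1: 8, 9, 10
  2: 6, 8, 10, 11
  3: 6, 7, 10
  4: 7, 8
  5: 6, 7, 8, 9, 10, 11

Step 2: Greedily match left vertices, then look for augmenting paths:
  Match 1 -- 8
  Match 2 -- 6
  Match 3 -- 10
  Match 4 -- 7
  Match 5 -- 9
  No augmenting path remains.

Step 3: Verify this is maximum:
  Matching size 5 = min(|L|, |R|) = min(5, 6), which is an upper bound, so this matching is maximum.

Maximum matching: {(1,8), (2,6), (3,10), (4,7), (5,9)}
Size: 5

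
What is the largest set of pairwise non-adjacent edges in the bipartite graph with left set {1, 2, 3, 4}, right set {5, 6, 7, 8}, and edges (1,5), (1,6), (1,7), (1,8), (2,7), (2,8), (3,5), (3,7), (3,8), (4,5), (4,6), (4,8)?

Step 1: List the neighbors of each left vertex:
  1: 5, 6, 7, 8
  2: 7, 8
  3: 5, 7, 8
  4: 5, 6, 8

Step 2: Greedily match left vertices, then look for augmenting paths:
  Match 1 -- 5
  Match 2 -- 7
  Match 3 -- 8
  Match 4 -- 6
  No augmenting path remains.

Step 3: Verify this is maximum:
  Matching size 4 = min(|L|, |R|) = min(4, 4), which is an upper bound, so this matching is maximum.

Maximum matching: {(1,5), (2,7), (3,8), (4,6)}
Size: 4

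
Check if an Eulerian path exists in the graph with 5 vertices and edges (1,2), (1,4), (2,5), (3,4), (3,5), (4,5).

Step 1: Find the degree of each vertex:
  deg(1) = 2
  deg(2) = 2
  deg(3) = 2
  deg(4) = 3
  deg(5) = 3

Step 2: Count vertices with odd degree:
  Odd-degree vertices: 4, 5 (2 total)

Step 3: Apply Euler's theorem:
  - Eulerian circuit exists iff graph is connected and all vertices have even degree
  - Eulerian path exists iff graph is connected and has 0 or 2 odd-degree vertices

Graph is connected with exactly 2 odd-degree vertices (4, 5).
Eulerian path exists (starting and ending at the odd-degree vertices), but no Eulerian circuit.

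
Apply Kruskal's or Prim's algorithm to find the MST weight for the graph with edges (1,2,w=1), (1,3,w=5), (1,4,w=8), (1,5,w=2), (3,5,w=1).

Apply Kruskal's algorithm (sort edges by weight, add if no cycle):

Sorted edges by weight:
  (1,2) w=1
  (3,5) w=1
  (1,5) w=2
  (1,3) w=5
  (1,4) w=8

Add edge (1,2) w=1 -- no cycle. Running total: 1
Add edge (3,5) w=1 -- no cycle. Running total: 2
Add edge (1,5) w=2 -- no cycle. Running total: 4
Skip edge (1,3) w=5 -- would create cycle
Add edge (1,4) w=8 -- no cycle. Running total: 12

MST edges: (1,2,w=1), (3,5,w=1), (1,5,w=2), (1,4,w=8)
Total MST weight: 1 + 1 + 2 + 8 = 12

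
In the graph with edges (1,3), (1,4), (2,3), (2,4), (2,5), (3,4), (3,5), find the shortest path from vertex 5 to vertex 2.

Step 1: Build adjacency list:
  1: 3, 4
  2: 3, 4, 5
  3: 1, 2, 4, 5
  4: 1, 2, 3
  5: 2, 3

Step 2: BFS from vertex 5 to find shortest path to 2:
  vertex 2 reached at distance 1

Step 3: Shortest path: 5 -> 2
Path length: 1 edge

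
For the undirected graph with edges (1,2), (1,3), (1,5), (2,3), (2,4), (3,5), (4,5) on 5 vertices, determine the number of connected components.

Step 1: Build adjacency list from edges:
  1: 2, 3, 5
  2: 1, 3, 4
  3: 1, 2, 5
  4: 2, 5
  5: 1, 3, 4

Step 2: Run BFS/DFS from vertex 1:
  Visited: {1, 2, 3, 5, 4}
  Reached 5 of 5 vertices

Step 3: All 5 vertices reached from vertex 1, so the graph is connected.
Number of connected components: 1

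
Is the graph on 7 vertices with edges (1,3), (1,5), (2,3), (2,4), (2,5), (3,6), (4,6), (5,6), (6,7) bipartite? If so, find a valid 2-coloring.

Step 1: Attempt 2-coloring using BFS:
  Start at vertex 1, assign color 0
  Color vertex 3 with color 1 (neighbor of 1)
  Color vertex 5 with color 1 (neighbor of 1)
  Color vertex 2 with color 0 (neighbor of 3)
  Color vertex 6 with color 0 (neighbor of 3)
  Color vertex 4 with color 1 (neighbor of 2)
  Color vertex 7 with color 1 (neighbor of 6)

Step 2: 2-coloring succeeded. No conflicts found.
  Set A (color 0): {1, 2, 6}
  Set B (color 1): {3, 4, 5, 7}

The graph is bipartite with partition {1, 2, 6}, {3, 4, 5, 7}.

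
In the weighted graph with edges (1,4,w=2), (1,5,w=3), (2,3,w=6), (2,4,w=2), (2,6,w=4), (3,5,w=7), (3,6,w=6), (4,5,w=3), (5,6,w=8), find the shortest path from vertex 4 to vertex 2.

Step 1: Build adjacency list with weights:
  1: 4(w=2), 5(w=3)
  2: 3(w=6), 4(w=2), 6(w=4)
  3: 2(w=6), 5(w=7), 6(w=6)
  4: 1(w=2), 2(w=2), 5(w=3)
  5: 1(w=3), 3(w=7), 4(w=3), 6(w=8)
  6: 2(w=4), 3(w=6), 5(w=8)

Step 2: Apply Dijkstra's algorithm from vertex 4:
  Visit vertex 4 (distance=0)
    Update dist[1] = 2
    Update dist[2] = 2
    Update dist[5] = 3
  Visit vertex 1 (distance=2)
  Visit vertex 2 (distance=2)
    Update dist[3] = 8
    Update dist[6] = 6

Step 3: Shortest path: 4 -> 2
Total weight: 2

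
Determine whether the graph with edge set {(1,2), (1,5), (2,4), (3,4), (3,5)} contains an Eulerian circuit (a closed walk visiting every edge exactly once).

Step 1: Find the degree of each vertex:
  deg(1) = 2
  deg(2) = 2
  deg(3) = 2
  deg(4) = 2
  deg(5) = 2

Step 2: Count vertices with odd degree:
  All vertices have even degree (0 odd-degree vertices)

Step 3: Apply Euler's theorem:
  - Eulerian circuit exists iff graph is connected and all vertices have even degree
  - Eulerian path exists iff graph is connected and has 0 or 2 odd-degree vertices

Graph is connected with 0 odd-degree vertices.
Both Eulerian circuit and Eulerian path exist.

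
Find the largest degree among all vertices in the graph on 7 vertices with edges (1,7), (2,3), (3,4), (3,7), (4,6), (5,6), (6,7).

Step 1: Count edges incident to each vertex:
  deg(1) = 1 (neighbors: 7)
  deg(2) = 1 (neighbors: 3)
  deg(3) = 3 (neighbors: 2, 4, 7)
  deg(4) = 2 (neighbors: 3, 6)
  deg(5) = 1 (neighbors: 6)
  deg(6) = 3 (neighbors: 4, 5, 7)
  deg(7) = 3 (neighbors: 1, 3, 6)

Step 2: Find maximum:
  max(1, 1, 3, 2, 1, 3, 3) = 3 (vertex 3)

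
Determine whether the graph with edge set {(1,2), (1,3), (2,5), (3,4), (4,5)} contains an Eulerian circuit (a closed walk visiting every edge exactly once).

Step 1: Find the degree of each vertex:
  deg(1) = 2
  deg(2) = 2
  deg(3) = 2
  deg(4) = 2
  deg(5) = 2

Step 2: Count vertices with odd degree:
  All vertices have even degree (0 odd-degree vertices)

Step 3: Apply Euler's theorem:
  - Eulerian circuit exists iff graph is connected and all vertices have even degree
  - Eulerian path exists iff graph is connected and has 0 or 2 odd-degree vertices

Graph is connected with 0 odd-degree vertices.
Both Eulerian circuit and Eulerian path exist.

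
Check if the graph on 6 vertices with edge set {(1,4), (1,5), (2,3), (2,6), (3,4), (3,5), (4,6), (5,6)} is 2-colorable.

Step 1: Attempt 2-coloring using BFS:
  Start at vertex 1, assign color 0
  Color vertex 4 with color 1 (neighbor of 1)
  Color vertex 5 with color 1 (neighbor of 1)
  Color vertex 3 with color 0 (neighbor of 4)
  Color vertex 6 with color 0 (neighbor of 4)
  Color vertex 2 with color 1 (neighbor of 3)

Step 2: 2-coloring succeeded. No conflicts found.
  Set A (color 0): {1, 3, 6}
  Set B (color 1): {2, 4, 5}

The graph is bipartite with partition {1, 3, 6}, {2, 4, 5}.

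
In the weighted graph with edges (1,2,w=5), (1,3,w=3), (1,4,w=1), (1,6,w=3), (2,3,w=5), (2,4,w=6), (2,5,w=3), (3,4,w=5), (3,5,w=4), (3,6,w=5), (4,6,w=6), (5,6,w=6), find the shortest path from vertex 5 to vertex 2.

Step 1: Build adjacency list with weights:
  1: 2(w=5), 3(w=3), 4(w=1), 6(w=3)
  2: 1(w=5), 3(w=5), 4(w=6), 5(w=3)
  3: 1(w=3), 2(w=5), 4(w=5), 5(w=4), 6(w=5)
  4: 1(w=1), 2(w=6), 3(w=5), 6(w=6)
  5: 2(w=3), 3(w=4), 6(w=6)
  6: 1(w=3), 3(w=5), 4(w=6), 5(w=6)

Step 2: Apply Dijkstra's algorithm from vertex 5:
  Visit vertex 5 (distance=0)
    Update dist[2] = 3
    Update dist[3] = 4
    Update dist[6] = 6
  Visit vertex 2 (distance=3)
    Update dist[1] = 8
    Update dist[4] = 9

Step 3: Shortest path: 5 -> 2
Total weight: 3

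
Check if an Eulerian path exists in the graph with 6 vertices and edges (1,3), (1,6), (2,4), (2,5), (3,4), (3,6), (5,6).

Step 1: Find the degree of each vertex:
  deg(1) = 2
  deg(2) = 2
  deg(3) = 3
  deg(4) = 2
  deg(5) = 2
  deg(6) = 3

Step 2: Count vertices with odd degree:
  Odd-degree vertices: 3, 6 (2 total)

Step 3: Apply Euler's theorem:
  - Eulerian circuit exists iff graph is connected and all vertices have even degree
  - Eulerian path exists iff graph is connected and has 0 or 2 odd-degree vertices

Graph is connected with exactly 2 odd-degree vertices (3, 6).
Eulerian path exists (starting and ending at the odd-degree vertices), but no Eulerian circuit.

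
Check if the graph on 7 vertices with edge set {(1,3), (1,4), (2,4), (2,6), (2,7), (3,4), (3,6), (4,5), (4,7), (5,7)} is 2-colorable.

Step 1: Attempt 2-coloring using BFS:
  Start at vertex 1, assign color 0
  Color vertex 3 with color 1 (neighbor of 1)
  Color vertex 4 with color 1 (neighbor of 1)

Step 2: Conflict found! Vertices 3 and 4 are adjacent but have the same color.
This means the graph contains an odd cycle.

The graph is NOT bipartite.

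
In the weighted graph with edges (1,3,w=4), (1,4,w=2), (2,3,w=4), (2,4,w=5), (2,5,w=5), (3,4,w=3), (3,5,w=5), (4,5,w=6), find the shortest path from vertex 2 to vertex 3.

Step 1: Build adjacency list with weights:
  1: 3(w=4), 4(w=2)
  2: 3(w=4), 4(w=5), 5(w=5)
  3: 1(w=4), 2(w=4), 4(w=3), 5(w=5)
  4: 1(w=2), 2(w=5), 3(w=3), 5(w=6)
  5: 2(w=5), 3(w=5), 4(w=6)

Step 2: Apply Dijkstra's algorithm from vertex 2:
  Visit vertex 2 (distance=0)
    Update dist[3] = 4
    Update dist[4] = 5
    Update dist[5] = 5
  Visit vertex 3 (distance=4)
    Update dist[1] = 8

Step 3: Shortest path: 2 -> 3
Total weight: 4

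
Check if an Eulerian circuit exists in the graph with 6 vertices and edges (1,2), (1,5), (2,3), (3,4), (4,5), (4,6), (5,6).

Step 1: Find the degree of each vertex:
  deg(1) = 2
  deg(2) = 2
  deg(3) = 2
  deg(4) = 3
  deg(5) = 3
  deg(6) = 2

Step 2: Count vertices with odd degree:
  Odd-degree vertices: 4, 5 (2 total)

Step 3: Apply Euler's theorem:
  - Eulerian circuit exists iff graph is connected and all vertices have even degree
  - Eulerian path exists iff graph is connected and has 0 or 2 odd-degree vertices

Graph is connected with exactly 2 odd-degree vertices (4, 5).
Eulerian path exists (starting and ending at the odd-degree vertices), but no Eulerian circuit.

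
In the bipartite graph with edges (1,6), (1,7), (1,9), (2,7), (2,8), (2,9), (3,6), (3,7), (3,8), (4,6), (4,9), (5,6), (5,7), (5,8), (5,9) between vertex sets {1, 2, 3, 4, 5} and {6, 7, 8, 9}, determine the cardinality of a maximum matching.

Step 1: List the neighbors of each left vertex:
  1: 6, 7, 9
  2: 7, 8, 9
  3: 6, 7, 8
  4: 6, 9
  5: 6, 7, 8, 9

Step 2: Greedily match left vertices, then look for augmenting paths:
  Match 1 -- 6
  Match 2 -- 7
  Match 3 -- 8
  Match 4 -- 9
  No augmenting path remains.

Step 3: Verify this is maximum:
  Matching size 4 = min(|L|, |R|) = min(5, 4), which is an upper bound, so this matching is maximum.

Maximum matching: {(1,6), (2,7), (3,8), (4,9)}
Size: 4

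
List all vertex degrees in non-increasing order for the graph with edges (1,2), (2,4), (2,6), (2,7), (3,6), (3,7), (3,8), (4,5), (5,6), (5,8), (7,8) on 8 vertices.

Step 1: Count edges incident to each vertex:
  deg(1) = 1 (neighbors: 2)
  deg(2) = 4 (neighbors: 1, 4, 6, 7)
  deg(3) = 3 (neighbors: 6, 7, 8)
  deg(4) = 2 (neighbors: 2, 5)
  deg(5) = 3 (neighbors: 4, 6, 8)
  deg(6) = 3 (neighbors: 2, 3, 5)
  deg(7) = 3 (neighbors: 2, 3, 8)
  deg(8) = 3 (neighbors: 3, 5, 7)

Step 2: Sort degrees in non-increasing order:
  Degrees: [1, 4, 3, 2, 3, 3, 3, 3] -> sorted: [4, 3, 3, 3, 3, 3, 2, 1]

Degree sequence: [4, 3, 3, 3, 3, 3, 2, 1]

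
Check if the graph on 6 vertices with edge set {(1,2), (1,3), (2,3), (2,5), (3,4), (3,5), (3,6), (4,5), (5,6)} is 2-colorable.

Step 1: Attempt 2-coloring using BFS:
  Start at vertex 1, assign color 0
  Color vertex 2 with color 1 (neighbor of 1)
  Color vertex 3 with color 1 (neighbor of 1)

Step 2: Conflict found! Vertices 2 and 3 are adjacent but have the same color.
This means the graph contains an odd cycle.

The graph is NOT bipartite.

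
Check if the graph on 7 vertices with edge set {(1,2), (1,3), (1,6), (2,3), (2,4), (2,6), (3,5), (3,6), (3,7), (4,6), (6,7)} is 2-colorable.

Step 1: Attempt 2-coloring using BFS:
  Start at vertex 1, assign color 0
  Color vertex 2 with color 1 (neighbor of 1)
  Color vertex 3 with color 1 (neighbor of 1)
  Color vertex 6 with color 1 (neighbor of 1)

Step 2: Conflict found! Vertices 2 and 3 are adjacent but have the same color.
This means the graph contains an odd cycle.

The graph is NOT bipartite.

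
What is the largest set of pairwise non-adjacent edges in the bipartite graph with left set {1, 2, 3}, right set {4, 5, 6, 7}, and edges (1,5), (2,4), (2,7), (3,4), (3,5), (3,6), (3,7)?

Step 1: List the neighbors of each left vertex:
  1: 5
  2: 4, 7
  3: 4, 5, 6, 7

Step 2: Greedily match left vertices, then look for augmenting paths:
  Match 1 -- 5
  Match 2 -- 4
  Match 3 -- 6
  No augmenting path remains.

Step 3: Verify this is maximum:
  Matching size 3 = min(|L|, |R|) = min(3, 4), which is an upper bound, so this matching is maximum.

Maximum matching: {(1,5), (2,4), (3,6)}
Size: 3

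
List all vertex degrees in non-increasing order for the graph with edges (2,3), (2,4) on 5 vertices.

Step 1: Count edges incident to each vertex:
  deg(1) = 0 (neighbors: none)
  deg(2) = 2 (neighbors: 3, 4)
  deg(3) = 1 (neighbors: 2)
  deg(4) = 1 (neighbors: 2)
  deg(5) = 0 (neighbors: none)

Step 2: Sort degrees in non-increasing order:
  Degrees: [0, 2, 1, 1, 0] -> sorted: [2, 1, 1, 0, 0]

Degree sequence: [2, 1, 1, 0, 0]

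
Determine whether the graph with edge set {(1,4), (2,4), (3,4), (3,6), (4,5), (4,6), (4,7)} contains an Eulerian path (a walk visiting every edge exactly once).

Step 1: Find the degree of each vertex:
  deg(1) = 1
  deg(2) = 1
  deg(3) = 2
  deg(4) = 6
  deg(5) = 1
  deg(6) = 2
  deg(7) = 1

Step 2: Count vertices with odd degree:
  Odd-degree vertices: 1, 2, 5, 7 (4 total)

Step 3: Apply Euler's theorem:
  - Eulerian circuit exists iff graph is connected and all vertices have even degree
  - Eulerian path exists iff graph is connected and has 0 or 2 odd-degree vertices

Graph has 4 odd-degree vertices (need 0 or 2).
Neither Eulerian path nor Eulerian circuit exists.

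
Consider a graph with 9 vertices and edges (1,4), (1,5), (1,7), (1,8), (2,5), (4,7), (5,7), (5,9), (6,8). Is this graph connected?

Step 1: Build adjacency list from edges:
  1: 4, 5, 7, 8
  2: 5
  3: (none)
  4: 1, 7
  5: 1, 2, 7, 9
  6: 8
  7: 1, 4, 5
  8: 1, 6
  9: 5

Step 2: Run BFS/DFS from vertex 1:
  Visited: {1, 4, 5, 7, 8, 2, 9, 6}
  Reached 8 of 9 vertices

Step 3: Only 8 of 9 vertices reached. Graph is disconnected.
Connected components: {1, 2, 4, 5, 6, 7, 8, 9}, {3}
Answer: No, the graph is not connected (2 components).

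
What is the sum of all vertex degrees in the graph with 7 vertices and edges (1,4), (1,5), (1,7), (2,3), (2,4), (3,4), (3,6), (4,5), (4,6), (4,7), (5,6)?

Step 1: Count edges incident to each vertex:
  deg(1) = 3 (neighbors: 4, 5, 7)
  deg(2) = 2 (neighbors: 3, 4)
  deg(3) = 3 (neighbors: 2, 4, 6)
  deg(4) = 6 (neighbors: 1, 2, 3, 5, 6, 7)
  deg(5) = 3 (neighbors: 1, 4, 6)
  deg(6) = 3 (neighbors: 3, 4, 5)
  deg(7) = 2 (neighbors: 1, 4)

Step 2: Sum all degrees:
  3 + 2 + 3 + 6 + 3 + 3 + 2 = 22

Verification: sum of degrees = 2 * |E| = 2 * 11 = 22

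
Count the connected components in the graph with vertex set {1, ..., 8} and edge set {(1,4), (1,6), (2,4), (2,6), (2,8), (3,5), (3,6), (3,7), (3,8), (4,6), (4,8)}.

Step 1: Build adjacency list from edges:
  1: 4, 6
  2: 4, 6, 8
  3: 5, 6, 7, 8
  4: 1, 2, 6, 8
  5: 3
  6: 1, 2, 3, 4
  7: 3
  8: 2, 3, 4

Step 2: Run BFS/DFS from vertex 1:
  Visited: {1, 4, 6, 2, 8, 3, 5, 7}
  Reached 8 of 8 vertices

Step 3: All 8 vertices reached from vertex 1, so the graph is connected.
Number of connected components: 1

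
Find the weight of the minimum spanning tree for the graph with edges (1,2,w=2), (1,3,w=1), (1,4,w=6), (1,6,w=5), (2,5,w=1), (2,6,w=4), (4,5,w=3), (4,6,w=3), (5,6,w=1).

Apply Kruskal's algorithm (sort edges by weight, add if no cycle):

Sorted edges by weight:
  (1,3) w=1
  (2,5) w=1
  (5,6) w=1
  (1,2) w=2
  (4,5) w=3
  (4,6) w=3
  (2,6) w=4
  (1,6) w=5
  (1,4) w=6

Add edge (1,3) w=1 -- no cycle. Running total: 1
Add edge (2,5) w=1 -- no cycle. Running total: 2
Add edge (5,6) w=1 -- no cycle. Running total: 3
Add edge (1,2) w=2 -- no cycle. Running total: 5
Add edge (4,5) w=3 -- no cycle. Running total: 8

MST edges: (1,3,w=1), (2,5,w=1), (5,6,w=1), (1,2,w=2), (4,5,w=3)
Total MST weight: 1 + 1 + 1 + 2 + 3 = 8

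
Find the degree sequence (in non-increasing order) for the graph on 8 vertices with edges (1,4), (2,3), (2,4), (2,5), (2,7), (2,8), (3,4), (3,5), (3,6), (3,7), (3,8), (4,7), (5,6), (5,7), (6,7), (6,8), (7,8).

Step 1: Count edges incident to each vertex:
  deg(1) = 1 (neighbors: 4)
  deg(2) = 5 (neighbors: 3, 4, 5, 7, 8)
  deg(3) = 6 (neighbors: 2, 4, 5, 6, 7, 8)
  deg(4) = 4 (neighbors: 1, 2, 3, 7)
  deg(5) = 4 (neighbors: 2, 3, 6, 7)
  deg(6) = 4 (neighbors: 3, 5, 7, 8)
  deg(7) = 6 (neighbors: 2, 3, 4, 5, 6, 8)
  deg(8) = 4 (neighbors: 2, 3, 6, 7)

Step 2: Sort degrees in non-increasing order:
  Degrees: [1, 5, 6, 4, 4, 4, 6, 4] -> sorted: [6, 6, 5, 4, 4, 4, 4, 1]

Degree sequence: [6, 6, 5, 4, 4, 4, 4, 1]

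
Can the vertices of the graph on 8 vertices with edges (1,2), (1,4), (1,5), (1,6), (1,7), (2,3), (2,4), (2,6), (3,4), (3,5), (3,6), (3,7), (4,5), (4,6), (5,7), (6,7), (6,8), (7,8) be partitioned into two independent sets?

Step 1: Attempt 2-coloring using BFS:
  Start at vertex 1, assign color 0
  Color vertex 2 with color 1 (neighbor of 1)
  Color vertex 4 with color 1 (neighbor of 1)
  Color vertex 5 with color 1 (neighbor of 1)
  Color vertex 6 with color 1 (neighbor of 1)
  Color vertex 7 with color 1 (neighbor of 1)
  Color vertex 3 with color 0 (neighbor of 2)

Step 2: Conflict found! Vertices 2 and 4 are adjacent but have the same color.
This means the graph contains an odd cycle.

The graph is NOT bipartite.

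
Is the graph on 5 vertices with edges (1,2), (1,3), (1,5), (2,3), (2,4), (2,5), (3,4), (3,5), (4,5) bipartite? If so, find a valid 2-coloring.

Step 1: Attempt 2-coloring using BFS:
  Start at vertex 1, assign color 0
  Color vertex 2 with color 1 (neighbor of 1)
  Color vertex 3 with color 1 (neighbor of 1)
  Color vertex 5 with color 1 (neighbor of 1)

Step 2: Conflict found! Vertices 2 and 3 are adjacent but have the same color.
This means the graph contains an odd cycle.

The graph is NOT bipartite.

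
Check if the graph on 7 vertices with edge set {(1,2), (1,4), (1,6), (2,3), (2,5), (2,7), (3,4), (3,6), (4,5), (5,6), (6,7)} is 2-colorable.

Step 1: Attempt 2-coloring using BFS:
  Start at vertex 1, assign color 0
  Color vertex 2 with color 1 (neighbor of 1)
  Color vertex 4 with color 1 (neighbor of 1)
  Color vertex 6 with color 1 (neighbor of 1)
  Color vertex 3 with color 0 (neighbor of 2)
  Color vertex 5 with color 0 (neighbor of 2)
  Color vertex 7 with color 0 (neighbor of 2)

Step 2: 2-coloring succeeded. No conflicts found.
  Set A (color 0): {1, 3, 5, 7}
  Set B (color 1): {2, 4, 6}

The graph is bipartite with partition {1, 3, 5, 7}, {2, 4, 6}.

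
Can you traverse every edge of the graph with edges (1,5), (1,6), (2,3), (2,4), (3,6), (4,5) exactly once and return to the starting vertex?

Step 1: Find the degree of each vertex:
  deg(1) = 2
  deg(2) = 2
  deg(3) = 2
  deg(4) = 2
  deg(5) = 2
  deg(6) = 2

Step 2: Count vertices with odd degree:
  All vertices have even degree (0 odd-degree vertices)

Step 3: Apply Euler's theorem:
  - Eulerian circuit exists iff graph is connected and all vertices have even degree
  - Eulerian path exists iff graph is connected and has 0 or 2 odd-degree vertices

Graph is connected with 0 odd-degree vertices.
Both Eulerian circuit and Eulerian path exist.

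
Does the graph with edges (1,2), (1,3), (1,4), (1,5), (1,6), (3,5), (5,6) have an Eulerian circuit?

Step 1: Find the degree of each vertex:
  deg(1) = 5
  deg(2) = 1
  deg(3) = 2
  deg(4) = 1
  deg(5) = 3
  deg(6) = 2

Step 2: Count vertices with odd degree:
  Odd-degree vertices: 1, 2, 4, 5 (4 total)

Step 3: Apply Euler's theorem:
  - Eulerian circuit exists iff graph is connected and all vertices have even degree
  - Eulerian path exists iff graph is connected and has 0 or 2 odd-degree vertices

Graph has 4 odd-degree vertices (need 0 or 2).
Neither Eulerian path nor Eulerian circuit exists.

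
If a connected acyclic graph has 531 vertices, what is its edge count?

A tree on n vertices always has exactly n - 1 edges.
For n = 531: edges = 531 - 1 = 530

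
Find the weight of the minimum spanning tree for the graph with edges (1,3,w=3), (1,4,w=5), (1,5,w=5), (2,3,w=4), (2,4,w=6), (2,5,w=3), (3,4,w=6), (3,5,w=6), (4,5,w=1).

Apply Kruskal's algorithm (sort edges by weight, add if no cycle):

Sorted edges by weight:
  (4,5) w=1
  (1,3) w=3
  (2,5) w=3
  (2,3) w=4
  (1,4) w=5
  (1,5) w=5
  (2,4) w=6
  (3,5) w=6
  (3,4) w=6

Add edge (4,5) w=1 -- no cycle. Running total: 1
Add edge (1,3) w=3 -- no cycle. Running total: 4
Add edge (2,5) w=3 -- no cycle. Running total: 7
Add edge (2,3) w=4 -- no cycle. Running total: 11

MST edges: (4,5,w=1), (1,3,w=3), (2,5,w=3), (2,3,w=4)
Total MST weight: 1 + 3 + 3 + 4 = 11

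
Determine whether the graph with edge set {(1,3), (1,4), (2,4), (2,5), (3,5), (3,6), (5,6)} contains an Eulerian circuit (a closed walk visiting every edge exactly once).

Step 1: Find the degree of each vertex:
  deg(1) = 2
  deg(2) = 2
  deg(3) = 3
  deg(4) = 2
  deg(5) = 3
  deg(6) = 2

Step 2: Count vertices with odd degree:
  Odd-degree vertices: 3, 5 (2 total)

Step 3: Apply Euler's theorem:
  - Eulerian circuit exists iff graph is connected and all vertices have even degree
  - Eulerian path exists iff graph is connected and has 0 or 2 odd-degree vertices

Graph is connected with exactly 2 odd-degree vertices (3, 5).
Eulerian path exists (starting and ending at the odd-degree vertices), but no Eulerian circuit.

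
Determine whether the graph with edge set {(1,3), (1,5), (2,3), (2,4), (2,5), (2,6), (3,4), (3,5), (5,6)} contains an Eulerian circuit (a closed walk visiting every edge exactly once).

Step 1: Find the degree of each vertex:
  deg(1) = 2
  deg(2) = 4
  deg(3) = 4
  deg(4) = 2
  deg(5) = 4
  deg(6) = 2

Step 2: Count vertices with odd degree:
  All vertices have even degree (0 odd-degree vertices)

Step 3: Apply Euler's theorem:
  - Eulerian circuit exists iff graph is connected and all vertices have even degree
  - Eulerian path exists iff graph is connected and has 0 or 2 odd-degree vertices

Graph is connected with 0 odd-degree vertices.
Both Eulerian circuit and Eulerian path exist.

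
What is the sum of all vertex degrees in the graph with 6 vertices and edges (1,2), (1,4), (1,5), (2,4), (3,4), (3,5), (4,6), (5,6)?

Step 1: Count edges incident to each vertex:
  deg(1) = 3 (neighbors: 2, 4, 5)
  deg(2) = 2 (neighbors: 1, 4)
  deg(3) = 2 (neighbors: 4, 5)
  deg(4) = 4 (neighbors: 1, 2, 3, 6)
  deg(5) = 3 (neighbors: 1, 3, 6)
  deg(6) = 2 (neighbors: 4, 5)

Step 2: Sum all degrees:
  3 + 2 + 2 + 4 + 3 + 2 = 16

Verification: sum of degrees = 2 * |E| = 2 * 8 = 16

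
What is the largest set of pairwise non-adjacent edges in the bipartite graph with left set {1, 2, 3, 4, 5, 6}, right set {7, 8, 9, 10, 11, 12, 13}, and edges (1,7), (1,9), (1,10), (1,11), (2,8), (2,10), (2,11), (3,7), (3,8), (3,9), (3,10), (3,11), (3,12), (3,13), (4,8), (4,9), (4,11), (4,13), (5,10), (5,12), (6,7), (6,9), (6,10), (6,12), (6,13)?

Step 1: List the neighbors of each left vertex:
  1: 7, 9, 10, 11
  2: 8, 10, 11
  3: 7, 8, 9, 10, 11, 12, 13
  4: 8, 9, 11, 13
  5: 10, 12
  6: 7, 9, 10, 12, 13

Step 2: Greedily match left vertices, then look for augmenting paths:
  Match 1 -- 7
  Match 2 -- 8
  Match 3 -- 9
  Match 4 -- 11
  Match 5 -- 10
  Match 6 -- 12
  No augmenting path remains.

Step 3: Verify this is maximum:
  Matching size 6 = min(|L|, |R|) = min(6, 7), which is an upper bound, so this matching is maximum.

Maximum matching: {(1,7), (2,8), (3,9), (4,11), (5,10), (6,12)}
Size: 6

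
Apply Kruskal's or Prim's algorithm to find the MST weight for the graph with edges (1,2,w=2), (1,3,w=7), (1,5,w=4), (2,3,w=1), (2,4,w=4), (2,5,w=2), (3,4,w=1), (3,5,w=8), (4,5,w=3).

Apply Kruskal's algorithm (sort edges by weight, add if no cycle):

Sorted edges by weight:
  (2,3) w=1
  (3,4) w=1
  (1,2) w=2
  (2,5) w=2
  (4,5) w=3
  (1,5) w=4
  (2,4) w=4
  (1,3) w=7
  (3,5) w=8

Add edge (2,3) w=1 -- no cycle. Running total: 1
Add edge (3,4) w=1 -- no cycle. Running total: 2
Add edge (1,2) w=2 -- no cycle. Running total: 4
Add edge (2,5) w=2 -- no cycle. Running total: 6

MST edges: (2,3,w=1), (3,4,w=1), (1,2,w=2), (2,5,w=2)
Total MST weight: 1 + 1 + 2 + 2 = 6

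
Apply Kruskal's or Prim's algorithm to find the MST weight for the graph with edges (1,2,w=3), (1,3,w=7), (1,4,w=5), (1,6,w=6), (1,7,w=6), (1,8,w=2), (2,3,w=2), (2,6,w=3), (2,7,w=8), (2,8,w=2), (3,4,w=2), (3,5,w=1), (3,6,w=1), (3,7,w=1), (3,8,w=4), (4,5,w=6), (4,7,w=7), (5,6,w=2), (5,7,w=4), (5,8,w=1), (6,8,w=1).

Apply Kruskal's algorithm (sort edges by weight, add if no cycle):

Sorted edges by weight:
  (3,6) w=1
  (3,5) w=1
  (3,7) w=1
  (5,8) w=1
  (6,8) w=1
  (1,8) w=2
  (2,3) w=2
  (2,8) w=2
  (3,4) w=2
  (5,6) w=2
  (1,2) w=3
  (2,6) w=3
  (3,8) w=4
  (5,7) w=4
  (1,4) w=5
  (1,6) w=6
  (1,7) w=6
  (4,5) w=6
  (1,3) w=7
  (4,7) w=7
  (2,7) w=8

Add edge (3,6) w=1 -- no cycle. Running total: 1
Add edge (3,5) w=1 -- no cycle. Running total: 2
Add edge (3,7) w=1 -- no cycle. Running total: 3
Add edge (5,8) w=1 -- no cycle. Running total: 4
Skip edge (6,8) w=1 -- would create cycle
Add edge (1,8) w=2 -- no cycle. Running total: 6
Add edge (2,3) w=2 -- no cycle. Running total: 8
Skip edge (2,8) w=2 -- would create cycle
Add edge (3,4) w=2 -- no cycle. Running total: 10

MST edges: (3,6,w=1), (3,5,w=1), (3,7,w=1), (5,8,w=1), (1,8,w=2), (2,3,w=2), (3,4,w=2)
Total MST weight: 1 + 1 + 1 + 1 + 2 + 2 + 2 = 10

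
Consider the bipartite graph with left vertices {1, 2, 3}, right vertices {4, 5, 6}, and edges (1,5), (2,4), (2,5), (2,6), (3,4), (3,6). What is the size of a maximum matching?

Step 1: List the neighbors of each left vertex:
  1: 5
  2: 4, 5, 6
  3: 4, 6

Step 2: Greedily match left vertices, then look for augmenting paths:
  Match 1 -- 5
  Match 2 -- 4
  Match 3 -- 6
  No augmenting path remains.

Step 3: Verify this is maximum:
  Matching size 3 = min(|L|, |R|) = min(3, 3), which is an upper bound, so this matching is maximum.

Maximum matching: {(1,5), (2,4), (3,6)}
Size: 3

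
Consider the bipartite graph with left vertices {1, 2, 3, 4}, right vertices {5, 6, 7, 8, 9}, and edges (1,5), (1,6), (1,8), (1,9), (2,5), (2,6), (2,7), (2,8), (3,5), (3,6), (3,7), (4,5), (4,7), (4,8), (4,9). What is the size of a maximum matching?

Step 1: List the neighbors of each left vertex:
  1: 5, 6, 8, 9
  2: 5, 6, 7, 8
  3: 5, 6, 7
  4: 5, 7, 8, 9

Step 2: Greedily match left vertices, then look for augmenting paths:
  Match 1 -- 5
  Match 2 -- 6
  Match 3 -- 7
  Match 4 -- 8
  No augmenting path remains.

Step 3: Verify this is maximum:
  Matching size 4 = min(|L|, |R|) = min(4, 5), which is an upper bound, so this matching is maximum.

Maximum matching: {(1,5), (2,6), (3,7), (4,8)}
Size: 4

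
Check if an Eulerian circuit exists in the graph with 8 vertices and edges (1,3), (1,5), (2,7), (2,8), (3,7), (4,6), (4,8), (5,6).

Step 1: Find the degree of each vertex:
  deg(1) = 2
  deg(2) = 2
  deg(3) = 2
  deg(4) = 2
  deg(5) = 2
  deg(6) = 2
  deg(7) = 2
  deg(8) = 2

Step 2: Count vertices with odd degree:
  All vertices have even degree (0 odd-degree vertices)

Step 3: Apply Euler's theorem:
  - Eulerian circuit exists iff graph is connected and all vertices have even degree
  - Eulerian path exists iff graph is connected and has 0 or 2 odd-degree vertices

Graph is connected with 0 odd-degree vertices.
Both Eulerian circuit and Eulerian path exist.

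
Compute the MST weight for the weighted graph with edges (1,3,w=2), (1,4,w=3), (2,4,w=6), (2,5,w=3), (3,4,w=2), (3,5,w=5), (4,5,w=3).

Apply Kruskal's algorithm (sort edges by weight, add if no cycle):

Sorted edges by weight:
  (1,3) w=2
  (3,4) w=2
  (1,4) w=3
  (2,5) w=3
  (4,5) w=3
  (3,5) w=5
  (2,4) w=6

Add edge (1,3) w=2 -- no cycle. Running total: 2
Add edge (3,4) w=2 -- no cycle. Running total: 4
Skip edge (1,4) w=3 -- would create cycle
Add edge (2,5) w=3 -- no cycle. Running total: 7
Add edge (4,5) w=3 -- no cycle. Running total: 10

MST edges: (1,3,w=2), (3,4,w=2), (2,5,w=3), (4,5,w=3)
Total MST weight: 2 + 2 + 3 + 3 = 10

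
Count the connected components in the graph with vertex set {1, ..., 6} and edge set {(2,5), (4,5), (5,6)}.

Step 1: Build adjacency list from edges:
  1: (none)
  2: 5
  3: (none)
  4: 5
  5: 2, 4, 6
  6: 5

Step 2: Run BFS/DFS from vertex 1:
  Visited: {1}
  Reached 1 of 6 vertices

Step 3: Only 1 of 6 vertices reached. Graph is disconnected.
Connected components: {1}, {2, 4, 5, 6}, {3}
Number of connected components: 3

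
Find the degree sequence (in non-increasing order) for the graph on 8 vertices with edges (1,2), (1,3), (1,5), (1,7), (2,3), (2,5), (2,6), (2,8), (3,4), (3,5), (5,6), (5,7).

Step 1: Count edges incident to each vertex:
  deg(1) = 4 (neighbors: 2, 3, 5, 7)
  deg(2) = 5 (neighbors: 1, 3, 5, 6, 8)
  deg(3) = 4 (neighbors: 1, 2, 4, 5)
  deg(4) = 1 (neighbors: 3)
  deg(5) = 5 (neighbors: 1, 2, 3, 6, 7)
  deg(6) = 2 (neighbors: 2, 5)
  deg(7) = 2 (neighbors: 1, 5)
  deg(8) = 1 (neighbors: 2)

Step 2: Sort degrees in non-increasing order:
  Degrees: [4, 5, 4, 1, 5, 2, 2, 1] -> sorted: [5, 5, 4, 4, 2, 2, 1, 1]

Degree sequence: [5, 5, 4, 4, 2, 2, 1, 1]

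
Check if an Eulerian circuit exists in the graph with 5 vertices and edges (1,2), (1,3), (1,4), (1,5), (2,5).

Step 1: Find the degree of each vertex:
  deg(1) = 4
  deg(2) = 2
  deg(3) = 1
  deg(4) = 1
  deg(5) = 2

Step 2: Count vertices with odd degree:
  Odd-degree vertices: 3, 4 (2 total)

Step 3: Apply Euler's theorem:
  - Eulerian circuit exists iff graph is connected and all vertices have even degree
  - Eulerian path exists iff graph is connected and has 0 or 2 odd-degree vertices

Graph is connected with exactly 2 odd-degree vertices (3, 4).
Eulerian path exists (starting and ending at the odd-degree vertices), but no Eulerian circuit.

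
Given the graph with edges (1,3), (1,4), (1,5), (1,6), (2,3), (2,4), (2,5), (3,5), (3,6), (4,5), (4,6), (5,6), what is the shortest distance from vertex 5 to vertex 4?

Step 1: Build adjacency list:
  1: 3, 4, 5, 6
  2: 3, 4, 5
  3: 1, 2, 5, 6
  4: 1, 2, 5, 6
  5: 1, 2, 3, 4, 6
  6: 1, 3, 4, 5

Step 2: BFS from vertex 5 to find shortest path to 4:
  vertex 1 reached at distance 1
  vertex 2 reached at distance 1
  vertex 3 reached at distance 1
  vertex 4 reached at distance 1

Step 3: Shortest path: 5 -> 4
Path length: 1 edge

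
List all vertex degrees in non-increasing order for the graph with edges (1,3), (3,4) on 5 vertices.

Step 1: Count edges incident to each vertex:
  deg(1) = 1 (neighbors: 3)
  deg(2) = 0 (neighbors: none)
  deg(3) = 2 (neighbors: 1, 4)
  deg(4) = 1 (neighbors: 3)
  deg(5) = 0 (neighbors: none)

Step 2: Sort degrees in non-increasing order:
  Degrees: [1, 0, 2, 1, 0] -> sorted: [2, 1, 1, 0, 0]

Degree sequence: [2, 1, 1, 0, 0]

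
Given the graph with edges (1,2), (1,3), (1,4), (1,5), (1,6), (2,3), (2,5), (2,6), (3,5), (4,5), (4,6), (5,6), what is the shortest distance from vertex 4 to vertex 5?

Step 1: Build adjacency list:
  1: 2, 3, 4, 5, 6
  2: 1, 3, 5, 6
  3: 1, 2, 5
  4: 1, 5, 6
  5: 1, 2, 3, 4, 6
  6: 1, 2, 4, 5

Step 2: BFS from vertex 4 to find shortest path to 5:
  vertex 1 reached at distance 1
  vertex 5 reached at distance 1

Step 3: Shortest path: 4 -> 5
Path length: 1 edge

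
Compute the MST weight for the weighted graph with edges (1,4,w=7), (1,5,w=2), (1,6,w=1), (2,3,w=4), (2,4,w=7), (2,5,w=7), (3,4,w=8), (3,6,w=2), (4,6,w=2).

Apply Kruskal's algorithm (sort edges by weight, add if no cycle):

Sorted edges by weight:
  (1,6) w=1
  (1,5) w=2
  (3,6) w=2
  (4,6) w=2
  (2,3) w=4
  (1,4) w=7
  (2,4) w=7
  (2,5) w=7
  (3,4) w=8

Add edge (1,6) w=1 -- no cycle. Running total: 1
Add edge (1,5) w=2 -- no cycle. Running total: 3
Add edge (3,6) w=2 -- no cycle. Running total: 5
Add edge (4,6) w=2 -- no cycle. Running total: 7
Add edge (2,3) w=4 -- no cycle. Running total: 11

MST edges: (1,6,w=1), (1,5,w=2), (3,6,w=2), (4,6,w=2), (2,3,w=4)
Total MST weight: 1 + 2 + 2 + 2 + 4 = 11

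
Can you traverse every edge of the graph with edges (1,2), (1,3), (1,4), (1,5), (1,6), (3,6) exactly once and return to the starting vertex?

Step 1: Find the degree of each vertex:
  deg(1) = 5
  deg(2) = 1
  deg(3) = 2
  deg(4) = 1
  deg(5) = 1
  deg(6) = 2

Step 2: Count vertices with odd degree:
  Odd-degree vertices: 1, 2, 4, 5 (4 total)

Step 3: Apply Euler's theorem:
  - Eulerian circuit exists iff graph is connected and all vertices have even degree
  - Eulerian path exists iff graph is connected and has 0 or 2 odd-degree vertices

Graph has 4 odd-degree vertices (need 0 or 2).
Neither Eulerian path nor Eulerian circuit exists.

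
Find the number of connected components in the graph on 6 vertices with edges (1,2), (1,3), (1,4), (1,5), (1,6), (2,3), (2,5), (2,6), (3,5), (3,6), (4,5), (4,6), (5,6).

Step 1: Build adjacency list from edges:
  1: 2, 3, 4, 5, 6
  2: 1, 3, 5, 6
  3: 1, 2, 5, 6
  4: 1, 5, 6
  5: 1, 2, 3, 4, 6
  6: 1, 2, 3, 4, 5

Step 2: Run BFS/DFS from vertex 1:
  Visited: {1, 2, 3, 4, 5, 6}
  Reached 6 of 6 vertices

Step 3: All 6 vertices reached from vertex 1, so the graph is connected.
Number of connected components: 1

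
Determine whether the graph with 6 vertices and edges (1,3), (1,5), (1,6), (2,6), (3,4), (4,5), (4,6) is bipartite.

Step 1: Attempt 2-coloring using BFS:
  Start at vertex 1, assign color 0
  Color vertex 3 with color 1 (neighbor of 1)
  Color vertex 5 with color 1 (neighbor of 1)
  Color vertex 6 with color 1 (neighbor of 1)
  Color vertex 4 with color 0 (neighbor of 3)
  Color vertex 2 with color 0 (neighbor of 6)

Step 2: 2-coloring succeeded. No conflicts found.
  Set A (color 0): {1, 2, 4}
  Set B (color 1): {3, 5, 6}

The graph is bipartite with partition {1, 2, 4}, {3, 5, 6}.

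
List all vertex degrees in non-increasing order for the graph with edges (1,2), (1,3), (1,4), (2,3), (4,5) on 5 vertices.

Step 1: Count edges incident to each vertex:
  deg(1) = 3 (neighbors: 2, 3, 4)
  deg(2) = 2 (neighbors: 1, 3)
  deg(3) = 2 (neighbors: 1, 2)
  deg(4) = 2 (neighbors: 1, 5)
  deg(5) = 1 (neighbors: 4)

Step 2: Sort degrees in non-increasing order:
  Degrees: [3, 2, 2, 2, 1] -> sorted: [3, 2, 2, 2, 1]

Degree sequence: [3, 2, 2, 2, 1]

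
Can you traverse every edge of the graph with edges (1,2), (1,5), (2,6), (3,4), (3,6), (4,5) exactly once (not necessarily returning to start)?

Step 1: Find the degree of each vertex:
  deg(1) = 2
  deg(2) = 2
  deg(3) = 2
  deg(4) = 2
  deg(5) = 2
  deg(6) = 2

Step 2: Count vertices with odd degree:
  All vertices have even degree (0 odd-degree vertices)

Step 3: Apply Euler's theorem:
  - Eulerian circuit exists iff graph is connected and all vertices have even degree
  - Eulerian path exists iff graph is connected and has 0 or 2 odd-degree vertices

Graph is connected with 0 odd-degree vertices.
Both Eulerian circuit and Eulerian path exist.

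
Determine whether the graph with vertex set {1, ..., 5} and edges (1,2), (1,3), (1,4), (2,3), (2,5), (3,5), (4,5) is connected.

Step 1: Build adjacency list from edges:
  1: 2, 3, 4
  2: 1, 3, 5
  3: 1, 2, 5
  4: 1, 5
  5: 2, 3, 4

Step 2: Run BFS/DFS from vertex 1:
  Visited: {1, 2, 3, 4, 5}
  Reached 5 of 5 vertices

Step 3: All 5 vertices reached from vertex 1, so the graph is connected.
Answer: Yes, the graph is connected.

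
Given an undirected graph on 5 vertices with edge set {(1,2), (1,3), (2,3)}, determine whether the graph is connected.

Step 1: Build adjacency list from edges:
  1: 2, 3
  2: 1, 3
  3: 1, 2
  4: (none)
  5: (none)

Step 2: Run BFS/DFS from vertex 1:
  Visited: {1, 2, 3}
  Reached 3 of 5 vertices

Step 3: Only 3 of 5 vertices reached. Graph is disconnected.
Connected components: {1, 2, 3}, {4}, {5}
Answer: No, the graph is not connected (3 components).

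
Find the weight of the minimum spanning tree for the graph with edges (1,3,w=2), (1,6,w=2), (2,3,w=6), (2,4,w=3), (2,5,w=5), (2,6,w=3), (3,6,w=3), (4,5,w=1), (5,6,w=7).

Apply Kruskal's algorithm (sort edges by weight, add if no cycle):

Sorted edges by weight:
  (4,5) w=1
  (1,3) w=2
  (1,6) w=2
  (2,4) w=3
  (2,6) w=3
  (3,6) w=3
  (2,5) w=5
  (2,3) w=6
  (5,6) w=7

Add edge (4,5) w=1 -- no cycle. Running total: 1
Add edge (1,3) w=2 -- no cycle. Running total: 3
Add edge (1,6) w=2 -- no cycle. Running total: 5
Add edge (2,4) w=3 -- no cycle. Running total: 8
Add edge (2,6) w=3 -- no cycle. Running total: 11

MST edges: (4,5,w=1), (1,3,w=2), (1,6,w=2), (2,4,w=3), (2,6,w=3)
Total MST weight: 1 + 2 + 2 + 3 + 3 = 11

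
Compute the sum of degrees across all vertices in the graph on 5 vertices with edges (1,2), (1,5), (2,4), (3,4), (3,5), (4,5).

Step 1: Count edges incident to each vertex:
  deg(1) = 2 (neighbors: 2, 5)
  deg(2) = 2 (neighbors: 1, 4)
  deg(3) = 2 (neighbors: 4, 5)
  deg(4) = 3 (neighbors: 2, 3, 5)
  deg(5) = 3 (neighbors: 1, 3, 4)

Step 2: Sum all degrees:
  2 + 2 + 2 + 3 + 3 = 12

Verification: sum of degrees = 2 * |E| = 2 * 6 = 12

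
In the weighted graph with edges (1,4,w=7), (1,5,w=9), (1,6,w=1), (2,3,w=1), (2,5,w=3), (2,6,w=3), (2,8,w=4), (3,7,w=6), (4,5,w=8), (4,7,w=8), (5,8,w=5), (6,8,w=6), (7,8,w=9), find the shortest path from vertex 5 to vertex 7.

Step 1: Build adjacency list with weights:
  1: 4(w=7), 5(w=9), 6(w=1)
  2: 3(w=1), 5(w=3), 6(w=3), 8(w=4)
  3: 2(w=1), 7(w=6)
  4: 1(w=7), 5(w=8), 7(w=8)
  5: 1(w=9), 2(w=3), 4(w=8), 8(w=5)
  6: 1(w=1), 2(w=3), 8(w=6)
  7: 3(w=6), 4(w=8), 8(w=9)
  8: 2(w=4), 5(w=5), 6(w=6), 7(w=9)

Step 2: Apply Dijkstra's algorithm from vertex 5:
  Visit vertex 5 (distance=0)
    Update dist[1] = 9
    Update dist[2] = 3
    Update dist[4] = 8
    Update dist[8] = 5
  Visit vertex 2 (distance=3)
    Update dist[3] = 4
    Update dist[6] = 6
  Visit vertex 3 (distance=4)
    Update dist[7] = 10
  Visit vertex 8 (distance=5)
  Visit vertex 6 (distance=6)
    Update dist[1] = 7
  Visit vertex 1 (distance=7)
  Visit vertex 4 (distance=8)
  Visit vertex 7 (distance=10)

Step 3: Shortest path: 5 -> 2 -> 3 -> 7
Total weight: 3 + 1 + 6 = 10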